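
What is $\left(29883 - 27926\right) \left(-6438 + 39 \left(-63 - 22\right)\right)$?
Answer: $-19086621$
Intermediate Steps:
$\left(29883 - 27926\right) \left(-6438 + 39 \left(-63 - 22\right)\right) = 1957 \left(-6438 + 39 \left(-85\right)\right) = 1957 \left(-6438 - 3315\right) = 1957 \left(-9753\right) = -19086621$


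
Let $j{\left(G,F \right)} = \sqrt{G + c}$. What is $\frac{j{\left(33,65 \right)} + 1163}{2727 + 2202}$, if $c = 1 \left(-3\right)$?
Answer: $\frac{1163}{4929} + \frac{\sqrt{30}}{4929} \approx 0.23706$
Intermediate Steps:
$c = -3$
$j{\left(G,F \right)} = \sqrt{-3 + G}$ ($j{\left(G,F \right)} = \sqrt{G - 3} = \sqrt{-3 + G}$)
$\frac{j{\left(33,65 \right)} + 1163}{2727 + 2202} = \frac{\sqrt{-3 + 33} + 1163}{2727 + 2202} = \frac{\sqrt{30} + 1163}{4929} = \left(1163 + \sqrt{30}\right) \frac{1}{4929} = \frac{1163}{4929} + \frac{\sqrt{30}}{4929}$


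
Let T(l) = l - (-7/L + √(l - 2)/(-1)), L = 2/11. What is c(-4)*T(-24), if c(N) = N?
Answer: -58 - 4*I*√26 ≈ -58.0 - 20.396*I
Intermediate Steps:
L = 2/11 (L = 2*(1/11) = 2/11 ≈ 0.18182)
T(l) = 77/2 + l + √(-2 + l) (T(l) = l - (-7/2/11 + √(l - 2)/(-1)) = l - (-7*11/2 + √(-2 + l)*(-1)) = l - (-77/2 - √(-2 + l)) = l + (77/2 + √(-2 + l)) = 77/2 + l + √(-2 + l))
c(-4)*T(-24) = -4*(77/2 - 24 + √(-2 - 24)) = -4*(77/2 - 24 + √(-26)) = -4*(77/2 - 24 + I*√26) = -4*(29/2 + I*√26) = -58 - 4*I*√26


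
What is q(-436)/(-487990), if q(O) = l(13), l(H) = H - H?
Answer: 0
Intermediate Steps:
l(H) = 0
q(O) = 0
q(-436)/(-487990) = 0/(-487990) = 0*(-1/487990) = 0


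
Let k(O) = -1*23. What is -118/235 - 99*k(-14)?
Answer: 534977/235 ≈ 2276.5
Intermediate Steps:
k(O) = -23
-118/235 - 99*k(-14) = -118/235 - 99*(-23) = -118*1/235 + 2277 = -118/235 + 2277 = 534977/235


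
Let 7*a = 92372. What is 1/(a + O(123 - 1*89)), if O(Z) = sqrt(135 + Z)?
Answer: 1/13209 ≈ 7.5706e-5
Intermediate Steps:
a = 13196 (a = (1/7)*92372 = 13196)
1/(a + O(123 - 1*89)) = 1/(13196 + sqrt(135 + (123 - 1*89))) = 1/(13196 + sqrt(135 + (123 - 89))) = 1/(13196 + sqrt(135 + 34)) = 1/(13196 + sqrt(169)) = 1/(13196 + 13) = 1/13209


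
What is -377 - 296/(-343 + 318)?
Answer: -9129/25 ≈ -365.16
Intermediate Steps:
-377 - 296/(-343 + 318) = -377 - 296/(-25) = -377 - 296*(-1/25) = -377 + 296/25 = -9129/25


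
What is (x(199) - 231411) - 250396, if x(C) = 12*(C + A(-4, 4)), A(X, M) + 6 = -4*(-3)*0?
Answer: -479491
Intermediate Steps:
A(X, M) = -6 (A(X, M) = -6 - 4*(-3)*0 = -6 + 12*0 = -6 + 0 = -6)
x(C) = -72 + 12*C (x(C) = 12*(C - 6) = 12*(-6 + C) = -72 + 12*C)
(x(199) - 231411) - 250396 = ((-72 + 12*199) - 231411) - 250396 = ((-72 + 2388) - 231411) - 250396 = (2316 - 231411) - 250396 = -229095 - 250396 = -479491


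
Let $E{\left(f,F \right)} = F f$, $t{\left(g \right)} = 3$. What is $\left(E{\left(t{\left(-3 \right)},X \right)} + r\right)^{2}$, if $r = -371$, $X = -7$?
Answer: $153664$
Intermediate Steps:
$\left(E{\left(t{\left(-3 \right)},X \right)} + r\right)^{2} = \left(\left(-7\right) 3 - 371\right)^{2} = \left(-21 - 371\right)^{2} = \left(-392\right)^{2} = 153664$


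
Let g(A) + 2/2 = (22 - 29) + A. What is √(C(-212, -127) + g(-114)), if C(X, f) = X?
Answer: I*√334 ≈ 18.276*I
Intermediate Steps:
g(A) = -8 + A (g(A) = -1 + ((22 - 29) + A) = -1 + (-7 + A) = -8 + A)
√(C(-212, -127) + g(-114)) = √(-212 + (-8 - 114)) = √(-212 - 122) = √(-334) = I*√334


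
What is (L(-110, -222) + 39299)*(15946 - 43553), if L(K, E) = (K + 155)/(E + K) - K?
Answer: -361202893001/332 ≈ -1.0880e+9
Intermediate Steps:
L(K, E) = -K + (155 + K)/(E + K) (L(K, E) = (155 + K)/(E + K) - K = -K + (155 + K)/(E + K))
(L(-110, -222) + 39299)*(15946 - 43553) = ((155 - 110 - 1*(-110)² - 1*(-222)*(-110))/(-222 - 110) + 39299)*(15946 - 43553) = ((155 - 110 - 1*12100 - 24420)/(-332) + 39299)*(-27607) = (-(155 - 110 - 12100 - 24420)/332 + 39299)*(-27607) = (-1/332*(-36475) + 39299)*(-27607) = (36475/332 + 39299)*(-27607) = (13083743/332)*(-27607) = -361202893001/332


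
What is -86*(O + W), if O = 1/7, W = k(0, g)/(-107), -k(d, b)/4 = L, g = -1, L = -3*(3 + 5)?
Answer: 48590/749 ≈ 64.873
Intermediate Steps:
L = -24 (L = -3*8 = -24)
k(d, b) = 96 (k(d, b) = -4*(-24) = 96)
W = -96/107 (W = 96/(-107) = 96*(-1/107) = -96/107 ≈ -0.89720)
O = ⅐ ≈ 0.14286
-86*(O + W) = -86*(⅐ - 96/107) = -86*(-565/749) = 48590/749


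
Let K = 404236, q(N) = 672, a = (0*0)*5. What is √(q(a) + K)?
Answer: 2*√101227 ≈ 636.32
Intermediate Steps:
a = 0 (a = 0*5 = 0)
√(q(a) + K) = √(672 + 404236) = √404908 = 2*√101227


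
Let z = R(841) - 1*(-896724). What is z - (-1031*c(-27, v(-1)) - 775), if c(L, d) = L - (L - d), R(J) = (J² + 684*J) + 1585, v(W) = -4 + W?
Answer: 2176454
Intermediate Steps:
R(J) = 1585 + J² + 684*J
c(L, d) = d (c(L, d) = L + (d - L) = d)
z = 2180834 (z = (1585 + 841² + 684*841) - 1*(-896724) = (1585 + 707281 + 575244) + 896724 = 1284110 + 896724 = 2180834)
z - (-1031*c(-27, v(-1)) - 775) = 2180834 - (-1031*(-4 - 1) - 775) = 2180834 - (-1031*(-5) - 775) = 2180834 - (5155 - 775) = 2180834 - 1*4380 = 2180834 - 4380 = 2176454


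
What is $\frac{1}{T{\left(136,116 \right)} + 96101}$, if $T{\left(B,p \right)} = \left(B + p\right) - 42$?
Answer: $\frac{1}{96311} \approx 1.0383 \cdot 10^{-5}$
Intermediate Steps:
$T{\left(B,p \right)} = -42 + B + p$
$\frac{1}{T{\left(136,116 \right)} + 96101} = \frac{1}{\left(-42 + 136 + 116\right) + 96101} = \frac{1}{210 + 96101} = \frac{1}{96311}$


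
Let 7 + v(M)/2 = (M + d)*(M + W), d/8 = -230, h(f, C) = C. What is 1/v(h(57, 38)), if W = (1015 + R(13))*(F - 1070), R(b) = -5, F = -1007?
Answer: 1/7560226114 ≈ 1.3227e-10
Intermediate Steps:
d = -1840 (d = 8*(-230) = -1840)
W = -2097770 (W = (1015 - 5)*(-1007 - 1070) = 1010*(-2077) = -2097770)
v(M) = -14 + 2*(-2097770 + M)*(-1840 + M) (v(M) = -14 + 2*((M - 1840)*(M - 2097770)) = -14 + 2*((-1840 + M)*(-2097770 + M)) = -14 + 2*((-2097770 + M)*(-1840 + M)) = -14 + 2*(-2097770 + M)*(-1840 + M))
1/v(h(57, 38)) = 1/(7719793586 - 4199220*38 + 2*38²) = 1/(7719793586 - 159570360 + 2*1444) = 1/(7719793586 - 159570360 + 2888) = 1/7560226114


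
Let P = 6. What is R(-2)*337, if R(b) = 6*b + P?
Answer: -2022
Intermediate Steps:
R(b) = 6 + 6*b (R(b) = 6*b + 6 = 6 + 6*b)
R(-2)*337 = (6 + 6*(-2))*337 = (6 - 12)*337 = -6*337 = -2022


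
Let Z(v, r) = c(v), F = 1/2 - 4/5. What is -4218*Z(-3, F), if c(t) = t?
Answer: 12654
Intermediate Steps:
F = -3/10 (F = 1*(1/2) - 4*1/5 = 1/2 - 4/5 = -3/10 ≈ -0.30000)
Z(v, r) = v
-4218*Z(-3, F) = -4218*(-3) = 12654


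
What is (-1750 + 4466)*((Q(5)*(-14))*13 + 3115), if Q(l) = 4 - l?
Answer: 8954652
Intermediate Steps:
(-1750 + 4466)*((Q(5)*(-14))*13 + 3115) = (-1750 + 4466)*(((4 - 1*5)*(-14))*13 + 3115) = 2716*(((4 - 5)*(-14))*13 + 3115) = 2716*(-1*(-14)*13 + 3115) = 2716*(14*13 + 3115) = 2716*(182 + 3115) = 2716*3297 = 8954652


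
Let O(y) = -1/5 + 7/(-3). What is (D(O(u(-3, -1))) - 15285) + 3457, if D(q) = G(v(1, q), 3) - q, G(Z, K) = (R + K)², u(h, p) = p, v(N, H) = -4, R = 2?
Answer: -177007/15 ≈ -11800.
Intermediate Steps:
G(Z, K) = (2 + K)²
O(y) = -38/15 (O(y) = -1*⅕ + 7*(-⅓) = -⅕ - 7/3 = -38/15)
D(q) = 25 - q (D(q) = (2 + 3)² - q = 5² - q = 25 - q)
(D(O(u(-3, -1))) - 15285) + 3457 = ((25 - 1*(-38/15)) - 15285) + 3457 = ((25 + 38/15) - 15285) + 3457 = (413/15 - 15285) + 3457 = -228862/15 + 3457 = -177007/15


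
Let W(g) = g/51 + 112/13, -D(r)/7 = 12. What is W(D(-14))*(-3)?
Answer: -4620/221 ≈ -20.905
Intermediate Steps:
D(r) = -84 (D(r) = -7*12 = -84)
W(g) = 112/13 + g/51 (W(g) = g*(1/51) + 112*(1/13) = g/51 + 112/13 = 112/13 + g/51)
W(D(-14))*(-3) = (112/13 + (1/51)*(-84))*(-3) = (112/13 - 28/17)*(-3) = (1540/221)*(-3) = -4620/221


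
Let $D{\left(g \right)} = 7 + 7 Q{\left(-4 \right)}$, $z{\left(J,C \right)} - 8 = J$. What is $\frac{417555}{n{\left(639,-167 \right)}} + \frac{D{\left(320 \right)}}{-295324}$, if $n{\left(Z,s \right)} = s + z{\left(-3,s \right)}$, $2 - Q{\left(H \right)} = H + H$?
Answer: $- \frac{761197687}{295324} \approx -2577.5$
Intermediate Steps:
$z{\left(J,C \right)} = 8 + J$
$Q{\left(H \right)} = 2 - 2 H$ ($Q{\left(H \right)} = 2 - \left(H + H\right) = 2 - 2 H$)
$n{\left(Z,s \right)} = 5 + s$ ($n{\left(Z,s \right)} = s + \left(8 - 3\right) = s + 5 = 5 + s$)
$D{\left(g \right)} = 77$ ($D{\left(g \right)} = 7 + 7 \left(2 - -8\right) = 7 + 7 \left(2 + 8\right) = 7 + 7 \cdot 10 = 7 + 70 = 77$)
$\frac{417555}{n{\left(639,-167 \right)}} + \frac{D{\left(320 \right)}}{-295324} = \frac{417555}{5 - 167} + \frac{77}{-295324} = \frac{417555}{-162} + 77 \left(- \frac{1}{295324}\right) = 417555 \left(- \frac{1}{162}\right) - \frac{77}{295324} = - \frac{5155}{2} - \frac{77}{295324} = - \frac{761197687}{295324}$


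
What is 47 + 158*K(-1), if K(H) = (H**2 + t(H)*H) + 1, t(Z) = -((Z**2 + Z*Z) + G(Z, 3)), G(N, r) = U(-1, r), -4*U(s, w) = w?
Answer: 1121/2 ≈ 560.50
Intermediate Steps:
U(s, w) = -w/4
G(N, r) = -r/4
t(Z) = 3/4 - 2*Z**2 (t(Z) = -((Z**2 + Z*Z) - 1/4*3) = -((Z**2 + Z**2) - 3/4) = -(2*Z**2 - 3/4) = -(-3/4 + 2*Z**2) = 3/4 - 2*Z**2)
K(H) = 1 + H**2 + H*(3/4 - 2*H**2) (K(H) = (H**2 + (3/4 - 2*H**2)*H) + 1 = (H**2 + H*(3/4 - 2*H**2)) + 1 = 1 + H**2 + H*(3/4 - 2*H**2))
47 + 158*K(-1) = 47 + 158*(1 + (-1)**2 - 2*(-1)**3 + (3/4)*(-1)) = 47 + 158*(1 + 1 - 2*(-1) - 3/4) = 47 + 158*(1 + 1 + 2 - 3/4) = 47 + 158*(13/4) = 47 + 1027/2 = 1121/2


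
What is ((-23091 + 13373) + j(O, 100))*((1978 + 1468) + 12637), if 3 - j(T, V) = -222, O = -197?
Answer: -152675919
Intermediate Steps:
j(T, V) = 225 (j(T, V) = 3 - 1*(-222) = 3 + 222 = 225)
((-23091 + 13373) + j(O, 100))*((1978 + 1468) + 12637) = ((-23091 + 13373) + 225)*((1978 + 1468) + 12637) = (-9718 + 225)*(3446 + 12637) = -9493*16083 = -152675919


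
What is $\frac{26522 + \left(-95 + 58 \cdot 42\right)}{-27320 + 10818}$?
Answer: $- \frac{28863}{16502} \approx -1.7491$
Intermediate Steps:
$\frac{26522 + \left(-95 + 58 \cdot 42\right)}{-27320 + 10818} = \frac{26522 + \left(-95 + 2436\right)}{-16502} = \left(26522 + 2341\right) \left(- \frac{1}{16502}\right) = 28863 \left(- \frac{1}{16502}\right) = - \frac{28863}{16502}$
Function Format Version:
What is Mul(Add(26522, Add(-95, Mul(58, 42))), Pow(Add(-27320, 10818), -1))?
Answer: Rational(-28863, 16502) ≈ -1.7491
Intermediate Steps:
Mul(Add(26522, Add(-95, Mul(58, 42))), Pow(Add(-27320, 10818), -1)) = Mul(Add(26522, Add(-95, 2436)), Pow(-16502, -1)) = Mul(Add(26522, 2341), Rational(-1, 16502)) = Mul(28863, Rational(-1, 16502)) = Rational(-28863, 16502)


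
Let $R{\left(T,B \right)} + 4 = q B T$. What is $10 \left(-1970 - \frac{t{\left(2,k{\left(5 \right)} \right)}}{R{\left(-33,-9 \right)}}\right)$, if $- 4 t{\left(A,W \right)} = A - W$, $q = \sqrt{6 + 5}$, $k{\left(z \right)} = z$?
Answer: $- \frac{19114575130}{970283} - \frac{4455 \sqrt{11}}{1940566} \approx -19700.0$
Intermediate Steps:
$q = \sqrt{11} \approx 3.3166$
$t{\left(A,W \right)} = - \frac{A}{4} + \frac{W}{4}$ ($t{\left(A,W \right)} = - \frac{A - W}{4} = - \frac{A}{4} + \frac{W}{4}$)
$R{\left(T,B \right)} = -4 + B T \sqrt{11}$ ($R{\left(T,B \right)} = -4 + \sqrt{11} B T = -4 + B \sqrt{11} T = -4 + B T \sqrt{11}$)
$10 \left(-1970 - \frac{t{\left(2,k{\left(5 \right)} \right)}}{R{\left(-33,-9 \right)}}\right) = 10 \left(-1970 - \frac{\left(- \frac{1}{4}\right) 2 + \frac{1}{4} \cdot 5}{-4 - - 297 \sqrt{11}}\right) = 10 \left(-1970 - \frac{- \frac{1}{2} + \frac{5}{4}}{-4 + 297 \sqrt{11}}\right) = 10 \left(-1970 - \frac{3}{4 \left(-4 + 297 \sqrt{11}\right)}\right) = -19700 - \frac{15}{2 \left(-4 + 297 \sqrt{11}\right)}$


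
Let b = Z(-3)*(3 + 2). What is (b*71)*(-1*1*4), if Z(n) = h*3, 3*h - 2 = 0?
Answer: -2840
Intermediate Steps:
h = ⅔ (h = ⅔ + (⅓)*0 = ⅔ + 0 = ⅔ ≈ 0.66667)
Z(n) = 2 (Z(n) = (⅔)*3 = 2)
b = 10 (b = 2*(3 + 2) = 2*5 = 10)
(b*71)*(-1*1*4) = (10*71)*(-1*1*4) = 710*(-1*4) = 710*(-4) = -2840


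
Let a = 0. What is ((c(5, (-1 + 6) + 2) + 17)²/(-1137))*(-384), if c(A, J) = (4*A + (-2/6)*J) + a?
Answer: 1384448/3411 ≈ 405.88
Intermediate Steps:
c(A, J) = 4*A - J/3 (c(A, J) = (4*A + (-2/6)*J) + 0 = (4*A + (-2*⅙)*J) + 0 = (4*A - J/3) + 0 = 4*A - J/3)
((c(5, (-1 + 6) + 2) + 17)²/(-1137))*(-384) = (((4*5 - ((-1 + 6) + 2)/3) + 17)²/(-1137))*(-384) = (((20 - (5 + 2)/3) + 17)²*(-1/1137))*(-384) = (((20 - ⅓*7) + 17)²*(-1/1137))*(-384) = (((20 - 7/3) + 17)²*(-1/1137))*(-384) = ((53/3 + 17)²*(-1/1137))*(-384) = ((104/3)²*(-1/1137))*(-384) = ((10816/9)*(-1/1137))*(-384) = -10816/10233*(-384) = 1384448/3411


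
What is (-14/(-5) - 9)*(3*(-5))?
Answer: 93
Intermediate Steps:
(-14/(-5) - 9)*(3*(-5)) = (-14*(-⅕) - 9)*(-15) = (14/5 - 9)*(-15) = -31/5*(-15) = 93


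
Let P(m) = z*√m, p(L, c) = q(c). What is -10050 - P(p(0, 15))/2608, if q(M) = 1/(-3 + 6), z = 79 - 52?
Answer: -10050 - 9*√3/2608 ≈ -10050.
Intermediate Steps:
z = 27
q(M) = ⅓ (q(M) = 1/3 = ⅓)
p(L, c) = ⅓
P(m) = 27*√m
-10050 - P(p(0, 15))/2608 = -10050 - 27*√(⅓)/2608 = -10050 - 27*(√3/3)/2608 = -10050 - 9*√3/2608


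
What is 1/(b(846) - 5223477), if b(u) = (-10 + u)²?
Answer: -1/4524581 ≈ -2.2101e-7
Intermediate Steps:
1/(b(846) - 5223477) = 1/((-10 + 846)² - 5223477) = 1/(836² - 5223477) = 1/(698896 - 5223477) = 1/(-4524581) = -1/4524581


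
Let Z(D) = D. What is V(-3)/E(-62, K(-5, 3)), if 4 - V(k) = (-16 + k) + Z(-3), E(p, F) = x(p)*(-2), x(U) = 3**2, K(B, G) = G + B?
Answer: -13/9 ≈ -1.4444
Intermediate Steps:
K(B, G) = B + G
x(U) = 9
E(p, F) = -18 (E(p, F) = 9*(-2) = -18)
V(k) = 23 - k (V(k) = 4 - ((-16 + k) - 3) = 4 - (-19 + k) = 4 + (19 - k) = 23 - k)
V(-3)/E(-62, K(-5, 3)) = (23 - 1*(-3))/(-18) = (23 + 3)*(-1/18) = 26*(-1/18) = -13/9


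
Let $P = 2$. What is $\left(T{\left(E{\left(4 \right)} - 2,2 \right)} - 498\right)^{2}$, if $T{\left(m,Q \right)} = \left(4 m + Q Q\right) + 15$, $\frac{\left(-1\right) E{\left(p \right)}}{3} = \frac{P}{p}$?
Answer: $243049$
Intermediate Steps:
$E{\left(p \right)} = - \frac{6}{p}$ ($E{\left(p \right)} = - 3 \frac{2}{p} = - \frac{6}{p}$)
$T{\left(m,Q \right)} = 15 + Q^{2} + 4 m$ ($T{\left(m,Q \right)} = \left(4 m + Q^{2}\right) + 15 = \left(Q^{2} + 4 m\right) + 15 = 15 + Q^{2} + 4 m$)
$\left(T{\left(E{\left(4 \right)} - 2,2 \right)} - 498\right)^{2} = \left(\left(15 + 2^{2} + 4 \left(- \frac{6}{4} - 2\right)\right) - 498\right)^{2} = \left(\left(15 + 4 + 4 \left(\left(-6\right) \frac{1}{4} - 2\right)\right) - 498\right)^{2} = \left(\left(15 + 4 + 4 \left(- \frac{3}{2} - 2\right)\right) - 498\right)^{2} = \left(\left(15 + 4 + 4 \left(- \frac{7}{2}\right)\right) - 498\right)^{2} = \left(\left(15 + 4 - 14\right) - 498\right)^{2} = \left(5 - 498\right)^{2} = \left(-493\right)^{2} = 243049$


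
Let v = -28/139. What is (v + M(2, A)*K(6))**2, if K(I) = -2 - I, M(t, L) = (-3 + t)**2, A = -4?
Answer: 1299600/19321 ≈ 67.264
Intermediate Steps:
v = -28/139 (v = -28*1/139 = -28/139 ≈ -0.20144)
(v + M(2, A)*K(6))**2 = (-28/139 + (-3 + 2)**2*(-2 - 1*6))**2 = (-28/139 + (-1)**2*(-2 - 6))**2 = (-28/139 + 1*(-8))**2 = (-28/139 - 8)**2 = (-1140/139)**2 = 1299600/19321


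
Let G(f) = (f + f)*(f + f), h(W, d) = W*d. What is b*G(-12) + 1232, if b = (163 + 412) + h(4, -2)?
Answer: 327824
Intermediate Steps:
b = 567 (b = (163 + 412) + 4*(-2) = 575 - 8 = 567)
G(f) = 4*f**2 (G(f) = (2*f)*(2*f) = 4*f**2)
b*G(-12) + 1232 = 567*(4*(-12)**2) + 1232 = 567*(4*144) + 1232 = 567*576 + 1232 = 326592 + 1232 = 327824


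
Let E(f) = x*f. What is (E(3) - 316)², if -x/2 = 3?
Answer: 111556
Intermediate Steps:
x = -6 (x = -2*3 = -6)
E(f) = -6*f
(E(3) - 316)² = (-6*3 - 316)² = (-18 - 316)² = (-334)² = 111556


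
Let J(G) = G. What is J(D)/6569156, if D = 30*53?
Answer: 795/3284578 ≈ 0.00024204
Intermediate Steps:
D = 1590
J(D)/6569156 = 1590/6569156 = 1590*(1/6569156) = 795/3284578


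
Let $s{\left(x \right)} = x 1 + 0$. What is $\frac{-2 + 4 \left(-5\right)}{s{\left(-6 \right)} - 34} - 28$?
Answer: $- \frac{549}{20} \approx -27.45$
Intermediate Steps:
$s{\left(x \right)} = x$ ($s{\left(x \right)} = x + 0 = x$)
$\frac{-2 + 4 \left(-5\right)}{s{\left(-6 \right)} - 34} - 28 = \frac{-2 + 4 \left(-5\right)}{-6 - 34} - 28 = \frac{-2 - 20}{-40} - 28 = \left(-22\right) \left(- \frac{1}{40}\right) - 28 = \frac{11}{20} - 28 = - \frac{549}{20}$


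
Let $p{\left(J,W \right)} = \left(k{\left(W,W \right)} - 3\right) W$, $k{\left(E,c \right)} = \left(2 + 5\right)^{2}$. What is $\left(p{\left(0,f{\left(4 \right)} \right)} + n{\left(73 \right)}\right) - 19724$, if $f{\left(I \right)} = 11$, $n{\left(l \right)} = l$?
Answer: $-19145$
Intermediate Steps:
$k{\left(E,c \right)} = 49$ ($k{\left(E,c \right)} = 7^{2} = 49$)
$p{\left(J,W \right)} = 46 W$ ($p{\left(J,W \right)} = \left(49 - 3\right) W = 46 W$)
$\left(p{\left(0,f{\left(4 \right)} \right)} + n{\left(73 \right)}\right) - 19724 = \left(46 \cdot 11 + 73\right) - 19724 = \left(506 + 73\right) - 19724 = 579 - 19724 = -19145$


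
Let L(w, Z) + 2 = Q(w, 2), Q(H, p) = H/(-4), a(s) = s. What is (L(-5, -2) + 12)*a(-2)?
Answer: -45/2 ≈ -22.500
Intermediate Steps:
Q(H, p) = -H/4 (Q(H, p) = H*(-¼) = -H/4)
L(w, Z) = -2 - w/4
(L(-5, -2) + 12)*a(-2) = ((-2 - ¼*(-5)) + 12)*(-2) = ((-2 + 5/4) + 12)*(-2) = (-¾ + 12)*(-2) = (45/4)*(-2) = -45/2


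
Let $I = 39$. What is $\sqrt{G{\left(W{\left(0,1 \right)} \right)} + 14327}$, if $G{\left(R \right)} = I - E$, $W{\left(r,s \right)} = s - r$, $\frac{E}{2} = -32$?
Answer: $\sqrt{14430} \approx 120.12$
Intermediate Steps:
$E = -64$ ($E = 2 \left(-32\right) = -64$)
$G{\left(R \right)} = 103$ ($G{\left(R \right)} = 39 - -64 = 39 + 64 = 103$)
$\sqrt{G{\left(W{\left(0,1 \right)} \right)} + 14327} = \sqrt{103 + 14327} = \sqrt{14430}$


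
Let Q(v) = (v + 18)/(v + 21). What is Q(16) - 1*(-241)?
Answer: 8951/37 ≈ 241.92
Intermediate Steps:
Q(v) = (18 + v)/(21 + v)
Q(16) - 1*(-241) = (18 + 16)/(21 + 16) - 1*(-241) = 34/37 + 241 = 8951/37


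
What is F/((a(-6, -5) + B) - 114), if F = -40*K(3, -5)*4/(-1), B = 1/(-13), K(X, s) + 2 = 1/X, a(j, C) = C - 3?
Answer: 10400/4761 ≈ 2.1844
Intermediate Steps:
a(j, C) = -3 + C
K(X, s) = -2 + 1/X
B = -1/13 ≈ -0.076923
F = -800/3 (F = -40*(-2 + 1/3)*4/(-1) = -40*(-2 + ⅓)*4*(-1) = -(-200)*(-4)/3 = -40*20/3 = -800/3 ≈ -266.67)
F/((a(-6, -5) + B) - 114) = -800/(3*(((-3 - 5) - 1/13) - 114)) = -800/(3*((-8 - 1/13) - 114)) = -800/(3*(-105/13 - 114)) = -800/(3*(-1587/13)) = -800/3*(-13/1587) = 10400/4761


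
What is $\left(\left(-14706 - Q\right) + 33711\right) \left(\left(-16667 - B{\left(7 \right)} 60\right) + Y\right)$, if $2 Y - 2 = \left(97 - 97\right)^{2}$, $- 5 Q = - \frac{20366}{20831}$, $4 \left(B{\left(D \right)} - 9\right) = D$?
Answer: $- \frac{34266179475199}{104155} \approx -3.2899 \cdot 10^{8}$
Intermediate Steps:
$B{\left(D \right)} = 9 + \frac{D}{4}$
$Q = \frac{20366}{104155}$ ($Q = - \frac{\left(-20366\right) \frac{1}{20831}}{5} = \left(- \frac{1}{5}\right) \left(- \frac{20366}{20831}\right) = \frac{20366}{104155} \approx 0.19554$)
$Y = 1$ ($Y = 1 + \frac{\left(97 - 97\right)^{2}}{2} = 1 + \frac{0^{2}}{2} = 1 + \frac{1}{2} \cdot 0 = 1 + 0 = 1$)
$\left(\left(-14706 - Q\right) + 33711\right) \left(\left(-16667 - B{\left(7 \right)} 60\right) + Y\right) = \left(\left(-14706 - \frac{20366}{104155}\right) + 33711\right) \left(\left(-16667 - \left(9 + \frac{1}{4} \cdot 7\right) 60\right) + 1\right) = \left(\left(-14706 - \frac{20366}{104155}\right) + 33711\right) \left(\left(-16667 - \left(9 + \frac{7}{4}\right) 60\right) + 1\right) = \left(- \frac{1531723796}{104155} + 33711\right) \left(\left(-16667 - \frac{43}{4} \cdot 60\right) + 1\right) = \frac{1979445409 \left(\left(-16667 - 645\right) + 1\right)}{104155} = \frac{1979445409 \left(-17312 + 1\right)}{104155} = \frac{1979445409}{104155} \left(-17311\right) = - \frac{34266179475199}{104155}$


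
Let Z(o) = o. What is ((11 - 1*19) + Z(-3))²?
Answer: 121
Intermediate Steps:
((11 - 1*19) + Z(-3))² = ((11 - 1*19) - 3)² = ((11 - 19) - 3)² = (-8 - 3)² = (-11)² = 121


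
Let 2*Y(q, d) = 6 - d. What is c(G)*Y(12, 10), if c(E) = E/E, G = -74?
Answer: -2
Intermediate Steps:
Y(q, d) = 3 - d/2 (Y(q, d) = (6 - d)/2 = 3 - d/2)
c(E) = 1
c(G)*Y(12, 10) = 1*(3 - 1/2*10) = 1*(3 - 5) = 1*(-2) = -2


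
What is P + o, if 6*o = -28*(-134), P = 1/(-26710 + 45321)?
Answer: 34914239/55833 ≈ 625.33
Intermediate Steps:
P = 1/18611 ≈ 5.3732e-5
o = 1876/3 (o = (-28*(-134))/6 = (⅙)*3752 = 1876/3 ≈ 625.33)
P + o = 1/18611 + 1876/3 = 34914239/55833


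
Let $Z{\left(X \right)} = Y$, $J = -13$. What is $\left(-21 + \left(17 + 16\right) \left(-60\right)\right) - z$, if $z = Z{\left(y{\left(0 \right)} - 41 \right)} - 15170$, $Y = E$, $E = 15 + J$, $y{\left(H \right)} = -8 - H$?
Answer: $13167$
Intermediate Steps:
$E = 2$ ($E = 15 - 13 = 2$)
$Y = 2$
$Z{\left(X \right)} = 2$
$z = -15168$ ($z = 2 - 15170 = -15168$)
$\left(-21 + \left(17 + 16\right) \left(-60\right)\right) - z = \left(-21 + \left(17 + 16\right) \left(-60\right)\right) - -15168 = \left(-21 + 33 \left(-60\right)\right) + 15168 = \left(-21 - 1980\right) + 15168 = -2001 + 15168 = 13167$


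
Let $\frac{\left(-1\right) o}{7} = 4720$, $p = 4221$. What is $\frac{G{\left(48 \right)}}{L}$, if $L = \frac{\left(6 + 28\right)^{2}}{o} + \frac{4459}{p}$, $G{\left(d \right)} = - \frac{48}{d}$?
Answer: $- \frac{4980780}{5087353} \approx -0.97905$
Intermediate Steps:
$o = -33040$ ($o = \left(-7\right) 4720 = -33040$)
$L = \frac{5087353}{4980780}$ ($L = \frac{\left(6 + 28\right)^{2}}{-33040} + \frac{4459}{4221} = 34^{2} \left(- \frac{1}{33040}\right) + 4459 \cdot \frac{1}{4221} = 1156 \left(- \frac{1}{33040}\right) + \frac{637}{603} = - \frac{289}{8260} + \frac{637}{603} = \frac{5087353}{4980780} \approx 1.0214$)
$\frac{G{\left(48 \right)}}{L} = \frac{\left(-48\right) \frac{1}{48}}{\frac{5087353}{4980780}} = \left(-48\right) \frac{1}{48} \cdot \frac{4980780}{5087353} = \left(-1\right) \frac{4980780}{5087353} = - \frac{4980780}{5087353}$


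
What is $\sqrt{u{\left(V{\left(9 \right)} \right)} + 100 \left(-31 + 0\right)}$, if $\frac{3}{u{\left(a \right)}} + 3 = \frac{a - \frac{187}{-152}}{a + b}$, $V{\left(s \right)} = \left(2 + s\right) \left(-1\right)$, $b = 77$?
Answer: $\frac{2 i \sqrt{78889019}}{319} \approx 55.686 i$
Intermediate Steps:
$V{\left(s \right)} = -2 - s$
$u{\left(a \right)} = \frac{3}{-3 + \frac{\frac{187}{152} + a}{77 + a}}$ ($u{\left(a \right)} = \frac{3}{-3 + \frac{a - \frac{187}{-152}}{a + 77}} = \frac{3}{-3 + \frac{a - - \frac{187}{152}}{77 + a}} = \frac{3}{-3 + \frac{a + \frac{187}{152}}{77 + a}} = \frac{3}{-3 + \frac{\frac{187}{152} + a}{77 + a}}$)
$\sqrt{u{\left(V{\left(9 \right)} \right)} + 100 \left(-31 + 0\right)} = \sqrt{\frac{456 \left(-77 - \left(-2 - 9\right)\right)}{34925 + 304 \left(-2 - 9\right)} + 100 \left(-31 + 0\right)} = \sqrt{\frac{456 \left(-77 - \left(-2 - 9\right)\right)}{34925 + 304 \left(-2 - 9\right)} + 100 \left(-31\right)} = \sqrt{\frac{456 \left(-77 - -11\right)}{34925 + 304 \left(-11\right)} - 3100} = \sqrt{\frac{456 \left(-77 + 11\right)}{34925 - 3344} - 3100} = \sqrt{456 \cdot \frac{1}{31581} \left(-66\right) - 3100} = \sqrt{- \frac{304}{319} - 3100} = \sqrt{- \frac{989204}{319}} = \frac{2 i \sqrt{78889019}}{319}$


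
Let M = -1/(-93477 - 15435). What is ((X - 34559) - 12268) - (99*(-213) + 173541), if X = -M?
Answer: -21704092273/108912 ≈ -1.9928e+5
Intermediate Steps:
M = 1/108912 (M = -1/(-108912) = -1*(-1/108912) = 1/108912 ≈ 9.1817e-6)
X = -1/108912 (X = -1*1/108912 = -1/108912 ≈ -9.1817e-6)
((X - 34559) - 12268) - (99*(-213) + 173541) = ((-1/108912 - 34559) - 12268) - (99*(-213) + 173541) = (-3763889809/108912 - 12268) - (-21087 + 173541) = -5100022225/108912 - 1*152454 = -5100022225/108912 - 152454 = -21704092273/108912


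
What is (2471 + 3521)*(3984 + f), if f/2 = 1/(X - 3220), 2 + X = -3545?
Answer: 161542678192/6767 ≈ 2.3872e+7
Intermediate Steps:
X = -3547 (X = -2 - 3545 = -3547)
f = -2/6767 (f = 2/(-3547 - 3220) = 2/(-6767) = 2*(-1/6767) = -2/6767 ≈ -0.00029555)
(2471 + 3521)*(3984 + f) = (2471 + 3521)*(3984 - 2/6767) = 5992*(26959726/6767) = 161542678192/6767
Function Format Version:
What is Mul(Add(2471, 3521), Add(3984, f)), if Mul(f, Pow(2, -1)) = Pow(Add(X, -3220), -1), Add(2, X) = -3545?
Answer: Rational(161542678192, 6767) ≈ 2.3872e+7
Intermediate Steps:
X = -3547 (X = Add(-2, -3545) = -3547)
f = Rational(-2, 6767) (f = Mul(2, Pow(Add(-3547, -3220), -1)) = Mul(2, Pow(-6767, -1)) = Mul(2, Rational(-1, 6767)) = Rational(-2, 6767) ≈ -0.00029555)
Mul(Add(2471, 3521), Add(3984, f)) = Mul(Add(2471, 3521), Add(3984, Rational(-2, 6767))) = Mul(5992, Rational(26959726, 6767)) = Rational(161542678192, 6767)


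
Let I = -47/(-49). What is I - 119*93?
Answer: -542236/49 ≈ -11066.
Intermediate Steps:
I = 47/49 (I = -47*(-1/49) = 47/49 ≈ 0.95918)
I - 119*93 = 47/49 - 119*93 = 47/49 - 11067 = -542236/49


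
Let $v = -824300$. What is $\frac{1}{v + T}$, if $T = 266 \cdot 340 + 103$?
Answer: $- \frac{1}{733757} \approx -1.3628 \cdot 10^{-6}$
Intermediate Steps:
$T = 90543$ ($T = 90440 + 103 = 90543$)
$\frac{1}{v + T} = \frac{1}{-824300 + 90543} = \frac{1}{-733757} = - \frac{1}{733757}$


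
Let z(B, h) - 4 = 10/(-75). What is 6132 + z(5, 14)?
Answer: 92038/15 ≈ 6135.9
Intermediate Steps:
z(B, h) = 58/15 (z(B, h) = 4 + 10/(-75) = 4 + 10*(-1/75) = 4 - 2/15 = 58/15)
6132 + z(5, 14) = 6132 + 58/15 = 92038/15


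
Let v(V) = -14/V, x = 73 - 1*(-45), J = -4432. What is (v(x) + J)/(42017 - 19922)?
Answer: -5811/28969 ≈ -0.20059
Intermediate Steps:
x = 118 (x = 73 + 45 = 118)
(v(x) + J)/(42017 - 19922) = (-14/118 - 4432)/(42017 - 19922) = (-14*1/118 - 4432)/22095 = (-7/59 - 4432)*(1/22095) = -261495/59*1/22095 = -5811/28969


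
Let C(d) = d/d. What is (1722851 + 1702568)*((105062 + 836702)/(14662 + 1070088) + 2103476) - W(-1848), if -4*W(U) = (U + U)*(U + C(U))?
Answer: 3907969888889325558/542375 ≈ 7.2053e+12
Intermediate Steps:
C(d) = 1
W(U) = -U*(1 + U)/2 (W(U) = -(U + U)*(U + 1)/4 = -2*U*(1 + U)/4 = -U*(1 + U)/2)
(1722851 + 1702568)*((105062 + 836702)/(14662 + 1070088) + 2103476) - W(-1848) = (1722851 + 1702568)*((105062 + 836702)/(14662 + 1070088) + 2103476) - (-1)*(-1848)*(1 - 1848)/2 = 3425419*(941764/1084750 + 2103476) - (-1)*(-1848)*(-1847)/2 = 3425419*(941764*(1/1084750) + 2103476) - 1*(-1706628) = 3425419*(470882/542375 + 2103476) + 1706628 = 3425419*(1140873266382/542375) + 1706628 = 3907968963256964058/542375 + 1706628 = 3907969888889325558/542375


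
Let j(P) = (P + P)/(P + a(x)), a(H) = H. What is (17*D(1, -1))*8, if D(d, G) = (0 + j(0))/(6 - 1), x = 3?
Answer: 0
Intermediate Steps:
j(P) = 2*P/(3 + P) (j(P) = (P + P)/(P + 3) = (2*P)/(3 + P) = 2*P/(3 + P))
D(d, G) = 0 (D(d, G) = (0 + 2*0/(3 + 0))/(6 - 1) = (0 + 2*0/3)/5 = (0 + 2*0*(⅓))*(⅕) = (0 + 0)*(⅕) = 0*(⅕) = 0)
(17*D(1, -1))*8 = (17*0)*8 = 0*8 = 0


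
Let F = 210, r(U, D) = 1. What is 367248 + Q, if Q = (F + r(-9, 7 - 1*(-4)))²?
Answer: 411769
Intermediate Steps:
Q = 44521 (Q = (210 + 1)² = 211² = 44521)
367248 + Q = 367248 + 44521 = 411769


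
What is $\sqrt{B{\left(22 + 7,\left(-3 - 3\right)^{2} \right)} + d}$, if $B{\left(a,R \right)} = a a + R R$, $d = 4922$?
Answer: $\sqrt{7059} \approx 84.018$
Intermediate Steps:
$B{\left(a,R \right)} = R^{2} + a^{2}$ ($B{\left(a,R \right)} = a^{2} + R^{2} = R^{2} + a^{2}$)
$\sqrt{B{\left(22 + 7,\left(-3 - 3\right)^{2} \right)} + d} = \sqrt{\left(\left(\left(-3 - 3\right)^{2}\right)^{2} + \left(22 + 7\right)^{2}\right) + 4922} = \sqrt{\left(\left(\left(-6\right)^{2}\right)^{2} + 29^{2}\right) + 4922} = \sqrt{\left(36^{2} + 841\right) + 4922} = \sqrt{\left(1296 + 841\right) + 4922} = \sqrt{2137 + 4922} = \sqrt{7059}$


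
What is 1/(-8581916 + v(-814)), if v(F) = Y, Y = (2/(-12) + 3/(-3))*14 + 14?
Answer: -3/25745755 ≈ -1.1652e-7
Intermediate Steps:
Y = -7/3 (Y = (2*(-1/12) + 3*(-⅓))*14 + 14 = (-⅙ - 1)*14 + 14 = -7/6*14 + 14 = -49/3 + 14 = -7/3 ≈ -2.3333)
v(F) = -7/3
1/(-8581916 + v(-814)) = 1/(-8581916 - 7/3) = 1/(-25745755/3) = -3/25745755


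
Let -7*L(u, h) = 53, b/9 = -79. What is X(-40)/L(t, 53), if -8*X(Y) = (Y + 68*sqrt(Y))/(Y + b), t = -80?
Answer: 35/39803 - 119*I*sqrt(10)/39803 ≈ 0.00087933 - 0.0094543*I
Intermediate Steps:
b = -711 (b = 9*(-79) = -711)
L(u, h) = -53/7 (L(u, h) = -1/7*53 = -53/7)
X(Y) = -(Y + 68*sqrt(Y))/(8*(-711 + Y)) (X(Y) = -(Y + 68*sqrt(Y))/(8*(Y - 711)) = -(Y + 68*sqrt(Y))/(8*(-711 + Y)))
X(-40)/L(t, 53) = ((-1*(-40) - 136*I*sqrt(10))/(8*(-711 - 40)))/(-53/7) = ((1/8)*(40 - 136*I*sqrt(10))/(-751))*(-7/53) = ((1/8)*(-1/751)*(40 - 136*I*sqrt(10)))*(-7/53) = (-5/751 + 17*I*sqrt(10)/751)*(-7/53) = 35/39803 - 119*I*sqrt(10)/39803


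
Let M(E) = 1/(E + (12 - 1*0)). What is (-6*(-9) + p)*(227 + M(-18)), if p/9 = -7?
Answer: -4083/2 ≈ -2041.5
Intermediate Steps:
p = -63 (p = 9*(-7) = -63)
M(E) = 1/(12 + E) (M(E) = 1/(E + (12 + 0)) = 1/(E + 12) = 1/(12 + E))
(-6*(-9) + p)*(227 + M(-18)) = (-6*(-9) - 63)*(227 + 1/(12 - 18)) = (54 - 63)*(227 + 1/(-6)) = -9*(227 - 1/6) = -9*1361/6 = -4083/2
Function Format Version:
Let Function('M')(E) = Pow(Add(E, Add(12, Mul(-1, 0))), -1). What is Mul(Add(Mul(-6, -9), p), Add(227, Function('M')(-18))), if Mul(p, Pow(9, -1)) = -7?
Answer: Rational(-4083, 2) ≈ -2041.5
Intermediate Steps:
p = -63 (p = Mul(9, -7) = -63)
Function('M')(E) = Pow(Add(12, E), -1) (Function('M')(E) = Pow(Add(E, Add(12, 0)), -1) = Pow(Add(E, 12), -1) = Pow(Add(12, E), -1))
Mul(Add(Mul(-6, -9), p), Add(227, Function('M')(-18))) = Mul(Add(Mul(-6, -9), -63), Add(227, Pow(Add(12, -18), -1))) = Mul(Add(54, -63), Add(227, Pow(-6, -1))) = Mul(-9, Add(227, Rational(-1, 6))) = Mul(-9, Rational(1361, 6)) = Rational(-4083, 2)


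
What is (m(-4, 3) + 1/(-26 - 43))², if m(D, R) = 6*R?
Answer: 1540081/4761 ≈ 323.48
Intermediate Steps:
(m(-4, 3) + 1/(-26 - 43))² = (6*3 + 1/(-26 - 43))² = (18 + 1/(-69))² = (18 - 1/69)² = (1241/69)² = 1540081/4761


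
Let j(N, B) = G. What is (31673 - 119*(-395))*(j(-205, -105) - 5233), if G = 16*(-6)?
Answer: -419275062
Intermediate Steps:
G = -96
j(N, B) = -96
(31673 - 119*(-395))*(j(-205, -105) - 5233) = (31673 - 119*(-395))*(-96 - 5233) = (31673 + 47005)*(-5329) = 78678*(-5329) = -419275062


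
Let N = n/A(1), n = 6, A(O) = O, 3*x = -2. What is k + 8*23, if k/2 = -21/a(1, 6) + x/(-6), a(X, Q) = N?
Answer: 1595/9 ≈ 177.22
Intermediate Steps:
x = -⅔ (x = (⅓)*(-2) = -⅔ ≈ -0.66667)
N = 6 (N = 6/1 = 6*1 = 6)
a(X, Q) = 6
k = -61/9 (k = 2*(-21/6 - ⅔/(-6)) = 2*(-21*⅙ - ⅔*(-⅙)) = 2*(-7/2 + ⅑) = 2*(-61/18) = -61/9 ≈ -6.7778)
k + 8*23 = -61/9 + 8*23 = -61/9 + 184 = 1595/9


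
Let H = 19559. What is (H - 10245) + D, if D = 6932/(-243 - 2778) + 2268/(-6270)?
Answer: 1547126308/166155 ≈ 9311.3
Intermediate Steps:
D = -441362/166155 (D = 6932/(-3021) + 2268*(-1/6270) = 6932*(-1/3021) - 378/1045 = -6932/3021 - 378/1045 = -441362/166155 ≈ -2.6563)
(H - 10245) + D = (19559 - 10245) - 441362/166155 = 9314 - 441362/166155 = 1547126308/166155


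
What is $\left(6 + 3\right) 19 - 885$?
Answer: $-714$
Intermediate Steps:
$\left(6 + 3\right) 19 - 885 = 9 \cdot 19 - 885 = 171 - 885 = -714$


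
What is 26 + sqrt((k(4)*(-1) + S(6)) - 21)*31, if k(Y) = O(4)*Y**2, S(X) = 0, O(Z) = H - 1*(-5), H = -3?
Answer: 26 + 31*I*sqrt(53) ≈ 26.0 + 225.68*I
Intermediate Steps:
O(Z) = 2 (O(Z) = -3 - 1*(-5) = -3 + 5 = 2)
k(Y) = 2*Y**2
26 + sqrt((k(4)*(-1) + S(6)) - 21)*31 = 26 + sqrt(((2*4**2)*(-1) + 0) - 21)*31 = 26 + sqrt(((2*16)*(-1) + 0) - 21)*31 = 26 + sqrt((32*(-1) + 0) - 21)*31 = 26 + sqrt((-32 + 0) - 21)*31 = 26 + sqrt(-32 - 21)*31 = 26 + sqrt(-53)*31 = 26 + (I*sqrt(53))*31 = 26 + 31*I*sqrt(53)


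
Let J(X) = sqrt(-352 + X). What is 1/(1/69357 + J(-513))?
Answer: 69357/4160990333386 - 4810393449*I*sqrt(865)/4160990333386 ≈ 1.6668e-8 - 0.034001*I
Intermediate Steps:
1/(1/69357 + J(-513)) = 1/(1/69357 + sqrt(-352 - 513)) = 1/(1/69357 + sqrt(-865)) = 1/(1/69357 + I*sqrt(865))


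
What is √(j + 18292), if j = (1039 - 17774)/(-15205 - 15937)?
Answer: √17740544769258/31142 ≈ 135.25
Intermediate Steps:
j = 16735/31142 (j = -16735/(-31142) = -16735*(-1/31142) = 16735/31142 ≈ 0.53738)
√(j + 18292) = √(16735/31142 + 18292) = √(569666199/31142) = √17740544769258/31142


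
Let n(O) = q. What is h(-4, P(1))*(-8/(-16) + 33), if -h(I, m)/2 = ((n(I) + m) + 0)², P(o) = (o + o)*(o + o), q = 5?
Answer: -5427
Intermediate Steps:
n(O) = 5
P(o) = 4*o² (P(o) = (2*o)*(2*o) = 4*o²)
h(I, m) = -2*(5 + m)² (h(I, m) = -2*((5 + m) + 0)² = -2*(5 + m)²)
h(-4, P(1))*(-8/(-16) + 33) = (-2*(5 + 4*1²)²)*(-8/(-16) + 33) = (-2*(5 + 4*1)²)*(-8*(-1/16) + 33) = (-2*(5 + 4)²)*(½ + 33) = -2*9²*(67/2) = -2*81*(67/2) = -162*67/2 = -5427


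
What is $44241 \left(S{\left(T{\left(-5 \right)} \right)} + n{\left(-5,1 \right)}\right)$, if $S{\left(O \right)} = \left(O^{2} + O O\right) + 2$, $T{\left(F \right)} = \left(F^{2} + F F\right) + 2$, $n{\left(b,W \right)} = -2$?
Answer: $239255328$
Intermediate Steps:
$T{\left(F \right)} = 2 + 2 F^{2}$ ($T{\left(F \right)} = \left(F^{2} + F^{2}\right) + 2 = 2 F^{2} + 2 = 2 + 2 F^{2}$)
$S{\left(O \right)} = 2 + 2 O^{2}$ ($S{\left(O \right)} = \left(O^{2} + O^{2}\right) + 2 = 2 O^{2} + 2 = 2 + 2 O^{2}$)
$44241 \left(S{\left(T{\left(-5 \right)} \right)} + n{\left(-5,1 \right)}\right) = 44241 \left(\left(2 + 2 \left(2 + 2 \left(-5\right)^{2}\right)^{2}\right) - 2\right) = 44241 \left(\left(2 + 2 \left(2 + 2 \cdot 25\right)^{2}\right) - 2\right) = 44241 \left(\left(2 + 2 \left(2 + 50\right)^{2}\right) - 2\right) = 44241 \left(\left(2 + 2 \cdot 52^{2}\right) - 2\right) = 44241 \left(\left(2 + 2 \cdot 2704\right) - 2\right) = 44241 \left(\left(2 + 5408\right) - 2\right) = 44241 \left(5410 - 2\right) = 44241 \cdot 5408 = 239255328$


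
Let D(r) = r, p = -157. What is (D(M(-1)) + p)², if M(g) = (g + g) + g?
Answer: 25600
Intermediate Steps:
M(g) = 3*g (M(g) = 2*g + g = 3*g)
(D(M(-1)) + p)² = (3*(-1) - 157)² = (-3 - 157)² = (-160)² = 25600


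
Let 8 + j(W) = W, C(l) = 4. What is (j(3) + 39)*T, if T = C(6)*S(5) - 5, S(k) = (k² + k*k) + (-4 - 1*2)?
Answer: 5814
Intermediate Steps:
j(W) = -8 + W
S(k) = -6 + 2*k² (S(k) = (k² + k²) + (-4 - 2) = 2*k² - 6 = -6 + 2*k²)
T = 171 (T = 4*(-6 + 2*5²) - 5 = 4*(-6 + 2*25) - 5 = 4*(-6 + 50) - 5 = 4*44 - 5 = 176 - 5 = 171)
(j(3) + 39)*T = ((-8 + 3) + 39)*171 = (-5 + 39)*171 = 34*171 = 5814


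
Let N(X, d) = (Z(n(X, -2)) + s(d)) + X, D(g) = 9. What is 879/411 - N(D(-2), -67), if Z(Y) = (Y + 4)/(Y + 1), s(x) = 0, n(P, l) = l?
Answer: -666/137 ≈ -4.8613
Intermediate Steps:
Z(Y) = (4 + Y)/(1 + Y)
N(X, d) = -2 + X (N(X, d) = ((4 - 2)/(1 - 2) + 0) + X = (2/(-1) + 0) + X = (-1*2 + 0) + X = (-2 + 0) + X = -2 + X)
879/411 - N(D(-2), -67) = 879/411 - (-2 + 9) = 879*(1/411) - 1*7 = 293/137 - 7 = -666/137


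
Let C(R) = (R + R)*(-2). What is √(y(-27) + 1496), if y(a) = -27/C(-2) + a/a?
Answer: √23898/4 ≈ 38.647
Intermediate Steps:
C(R) = -4*R (C(R) = (2*R)*(-2) = -4*R)
y(a) = -19/8 (y(a) = -27/((-4*(-2))) + a/a = -27/8 + 1 = -19/8)
√(y(-27) + 1496) = √(-19/8 + 1496) = √(11949/8) = √23898/4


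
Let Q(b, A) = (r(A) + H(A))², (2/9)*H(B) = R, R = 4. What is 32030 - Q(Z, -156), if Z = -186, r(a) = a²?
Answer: -593085286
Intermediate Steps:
H(B) = 18 (H(B) = (9/2)*4 = 18)
Q(b, A) = (18 + A²)² (Q(b, A) = (A² + 18)² = (18 + A²)²)
32030 - Q(Z, -156) = 32030 - (18 + (-156)²)² = 32030 - (18 + 24336)² = 32030 - 1*24354² = 32030 - 1*593117316 = 32030 - 593117316 = -593085286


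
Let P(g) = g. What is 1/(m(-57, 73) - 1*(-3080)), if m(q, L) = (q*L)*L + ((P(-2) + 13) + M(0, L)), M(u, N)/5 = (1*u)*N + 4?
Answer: -1/300642 ≈ -3.3262e-6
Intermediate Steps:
M(u, N) = 20 + 5*N*u (M(u, N) = 5*((1*u)*N + 4) = 5*(u*N + 4) = 5*(N*u + 4) = 5*(4 + N*u) = 20 + 5*N*u)
m(q, L) = 31 + q*L² (m(q, L) = (q*L)*L + ((-2 + 13) + (20 + 5*L*0)) = (L*q)*L + (11 + (20 + 0)) = q*L² + (11 + 20) = q*L² + 31 = 31 + q*L²)
1/(m(-57, 73) - 1*(-3080)) = 1/((31 - 57*73²) - 1*(-3080)) = 1/((31 - 57*5329) + 3080) = 1/((31 - 303753) + 3080) = 1/(-303722 + 3080) = 1/(-300642) = -1/300642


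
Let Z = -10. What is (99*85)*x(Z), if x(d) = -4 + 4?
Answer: 0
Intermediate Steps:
x(d) = 0
(99*85)*x(Z) = (99*85)*0 = 8415*0 = 0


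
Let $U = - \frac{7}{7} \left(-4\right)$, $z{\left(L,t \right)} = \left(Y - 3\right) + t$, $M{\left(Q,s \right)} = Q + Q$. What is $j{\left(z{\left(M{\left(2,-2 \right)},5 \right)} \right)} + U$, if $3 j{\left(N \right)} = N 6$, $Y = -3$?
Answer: $2$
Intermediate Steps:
$M{\left(Q,s \right)} = 2 Q$
$z{\left(L,t \right)} = -6 + t$ ($z{\left(L,t \right)} = \left(-3 - 3\right) + t = -6 + t$)
$U = 4$ ($U = \left(-7\right) \frac{1}{7} \left(-4\right) = \left(-1\right) \left(-4\right) = 4$)
$j{\left(N \right)} = 2 N$ ($j{\left(N \right)} = \frac{N 6}{3} = \frac{6 N}{3} = 2 N$)
$j{\left(z{\left(M{\left(2,-2 \right)},5 \right)} \right)} + U = 2 \left(-6 + 5\right) + 4 = 2 \left(-1\right) + 4 = -2 + 4 = 2$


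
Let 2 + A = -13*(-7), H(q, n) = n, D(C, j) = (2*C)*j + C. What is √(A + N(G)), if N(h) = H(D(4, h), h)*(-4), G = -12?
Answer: √137 ≈ 11.705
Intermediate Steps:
D(C, j) = C + 2*C*j (D(C, j) = 2*C*j + C = C + 2*C*j)
N(h) = -4*h (N(h) = h*(-4) = -4*h)
A = 89 (A = -2 - 13*(-7) = -2 + 91 = 89)
√(A + N(G)) = √(89 - 4*(-12)) = √(89 + 48) = √137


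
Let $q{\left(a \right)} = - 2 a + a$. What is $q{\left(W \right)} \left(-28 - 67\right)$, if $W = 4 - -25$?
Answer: $2755$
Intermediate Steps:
$W = 29$ ($W = 4 + 25 = 29$)
$q{\left(a \right)} = - a$
$q{\left(W \right)} \left(-28 - 67\right) = \left(-1\right) 29 \left(-28 - 67\right) = \left(-29\right) \left(-95\right) = 2755$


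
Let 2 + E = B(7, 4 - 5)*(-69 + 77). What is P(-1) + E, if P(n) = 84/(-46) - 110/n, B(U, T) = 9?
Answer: 4098/23 ≈ 178.17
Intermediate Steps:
P(n) = -42/23 - 110/n (P(n) = 84*(-1/46) - 110/n = -42/23 - 110/n)
E = 70 (E = -2 + 9*(-69 + 77) = -2 + 9*8 = -2 + 72 = 70)
P(-1) + E = (-42/23 - 110/(-1)) + 70 = (-42/23 - 110*(-1)) + 70 = (-42/23 + 110) + 70 = 2488/23 + 70 = 4098/23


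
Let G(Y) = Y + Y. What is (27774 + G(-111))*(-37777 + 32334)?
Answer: -149965536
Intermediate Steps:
G(Y) = 2*Y
(27774 + G(-111))*(-37777 + 32334) = (27774 + 2*(-111))*(-37777 + 32334) = (27774 - 222)*(-5443) = 27552*(-5443) = -149965536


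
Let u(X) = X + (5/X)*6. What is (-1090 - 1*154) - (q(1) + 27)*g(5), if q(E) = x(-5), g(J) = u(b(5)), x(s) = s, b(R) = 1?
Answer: -1926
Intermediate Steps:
u(X) = X + 30/X
g(J) = 31 (g(J) = 1 + 30/1 = 1 + 30*1 = 1 + 30 = 31)
q(E) = -5
(-1090 - 1*154) - (q(1) + 27)*g(5) = (-1090 - 1*154) - (-5 + 27)*31 = (-1090 - 154) - 22*31 = -1244 - 1*682 = -1244 - 682 = -1926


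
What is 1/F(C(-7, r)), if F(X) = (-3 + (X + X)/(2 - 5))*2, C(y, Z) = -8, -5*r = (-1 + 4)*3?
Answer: 3/14 ≈ 0.21429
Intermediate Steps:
r = -9/5 (r = -(-1 + 4)*3/5 = -3*3/5 = -⅕*9 = -9/5 ≈ -1.8000)
F(X) = -6 - 4*X/3 (F(X) = (-3 + (2*X)/(-3))*2 = (-3 + (2*X)*(-⅓))*2 = (-3 - 2*X/3)*2 = -6 - 4*X/3)
1/F(C(-7, r)) = 1/(-6 - 4/3*(-8)) = 1/(-6 + 32/3) = 1/(14/3) = 3/14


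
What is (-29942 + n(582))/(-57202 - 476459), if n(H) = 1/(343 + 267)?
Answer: 18264619/325533210 ≈ 0.056107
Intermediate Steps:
n(H) = 1/610
(-29942 + n(582))/(-57202 - 476459) = (-29942 + 1/610)/(-57202 - 476459) = -18264619/610/(-533661) = -18264619/610*(-1/533661) = 18264619/325533210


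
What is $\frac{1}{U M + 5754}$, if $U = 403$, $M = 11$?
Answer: $\frac{1}{10187} \approx 9.8164 \cdot 10^{-5}$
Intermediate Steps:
$\frac{1}{U M + 5754} = \frac{1}{403 \cdot 11 + 5754} = \frac{1}{4433 + 5754} = \frac{1}{10187}$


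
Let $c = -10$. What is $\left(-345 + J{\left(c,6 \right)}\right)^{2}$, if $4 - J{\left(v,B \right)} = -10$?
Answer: $109561$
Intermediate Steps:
$J{\left(v,B \right)} = 14$ ($J{\left(v,B \right)} = 4 - -10 = 4 + 10 = 14$)
$\left(-345 + J{\left(c,6 \right)}\right)^{2} = \left(-345 + 14\right)^{2} = \left(-331\right)^{2} = 109561$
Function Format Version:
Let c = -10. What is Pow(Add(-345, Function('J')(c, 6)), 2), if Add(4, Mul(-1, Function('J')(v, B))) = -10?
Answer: 109561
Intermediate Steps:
Function('J')(v, B) = 14 (Function('J')(v, B) = Add(4, Mul(-1, -10)) = Add(4, 10) = 14)
Pow(Add(-345, Function('J')(c, 6)), 2) = Pow(Add(-345, 14), 2) = Pow(-331, 2) = 109561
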